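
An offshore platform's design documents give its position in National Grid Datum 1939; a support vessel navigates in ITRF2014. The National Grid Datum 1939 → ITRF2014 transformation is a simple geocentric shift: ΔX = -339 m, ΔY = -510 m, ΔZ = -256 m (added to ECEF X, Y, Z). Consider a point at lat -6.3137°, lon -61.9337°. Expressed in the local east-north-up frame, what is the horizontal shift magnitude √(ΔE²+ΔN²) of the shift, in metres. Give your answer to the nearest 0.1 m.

At φ = -6.3137°, λ = -61.9337°: sin φ = -0.109972, cos φ = 0.993935, sin λ = -0.882404, cos λ = 0.470493.
ΔE = −sin λ·ΔX + cos λ·ΔY = −(-0.882404)·(-339) + (0.470493)·(-510) = -539.09 m.
ΔN = −sin φ cos λ·ΔX − sin φ sin λ·ΔY + cos φ·ΔZ = −(-0.109972)(0.470493)(-339) − (-0.109972)(-0.882404)(-510) + (0.993935)(-256) = -222.50 m.
Horizontal magnitude = √(ΔE² + ΔN²) = √((-539.09)² + (-222.50)²) = 583.20 m.

583.2 m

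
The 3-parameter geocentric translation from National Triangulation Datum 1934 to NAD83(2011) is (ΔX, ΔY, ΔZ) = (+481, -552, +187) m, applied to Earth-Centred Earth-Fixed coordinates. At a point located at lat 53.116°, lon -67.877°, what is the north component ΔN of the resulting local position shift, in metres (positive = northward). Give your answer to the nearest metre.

The local north axis is (−sin φ cos λ, −sin φ sin λ, cos φ), giving ΔN = -144.887 − 409.013 + 112.237 = -441.66 m.

ΔN = -442 m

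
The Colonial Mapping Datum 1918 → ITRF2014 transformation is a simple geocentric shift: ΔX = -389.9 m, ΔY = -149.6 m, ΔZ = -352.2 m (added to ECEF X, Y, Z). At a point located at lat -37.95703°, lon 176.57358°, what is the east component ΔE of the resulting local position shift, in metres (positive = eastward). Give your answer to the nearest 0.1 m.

The local east axis at (φ, λ) is (−sin λ, cos λ, 0), so ΔE = −sin(176.57358°)·(-389.9) + cos(176.57358°)·(-149.6) = 172.64 m.

ΔE = 172.6 m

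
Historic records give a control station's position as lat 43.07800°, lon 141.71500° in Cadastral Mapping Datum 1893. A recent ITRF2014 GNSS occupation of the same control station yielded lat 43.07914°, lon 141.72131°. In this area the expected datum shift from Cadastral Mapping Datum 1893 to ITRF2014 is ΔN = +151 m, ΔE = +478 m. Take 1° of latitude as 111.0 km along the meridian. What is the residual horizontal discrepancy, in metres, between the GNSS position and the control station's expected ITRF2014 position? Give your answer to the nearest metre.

42 m

Observed coordinate differences: Δφ = +0.00114°, Δλ = +0.00631°.
Converting to metres (1° lat = 111000 m, cos φ = 0.730425): observed ΔN = 126.5 m, observed ΔE = 511.6 m.
Subtracting the expected shift leaves a residual of 126.5 − (151) = -24.5 m north and 511.6 − (478) = 33.6 m east.
Residual distance = √((-24.5)² + 33.6²) = 41.6 m.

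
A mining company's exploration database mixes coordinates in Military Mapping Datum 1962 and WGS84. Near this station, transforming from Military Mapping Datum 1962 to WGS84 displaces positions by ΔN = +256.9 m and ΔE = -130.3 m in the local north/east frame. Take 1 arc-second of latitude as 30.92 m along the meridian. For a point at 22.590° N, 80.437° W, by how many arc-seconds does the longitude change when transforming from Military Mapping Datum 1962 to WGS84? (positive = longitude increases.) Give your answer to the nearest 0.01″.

At latitude 22.590°, cos φ = 0.923277.
1″ of longitude at this latitude = 30.92 × cos φ = 28.5477 m, so Δλ = -130.3 / 28.5477 = -4.564″.

Δλ = -4.56″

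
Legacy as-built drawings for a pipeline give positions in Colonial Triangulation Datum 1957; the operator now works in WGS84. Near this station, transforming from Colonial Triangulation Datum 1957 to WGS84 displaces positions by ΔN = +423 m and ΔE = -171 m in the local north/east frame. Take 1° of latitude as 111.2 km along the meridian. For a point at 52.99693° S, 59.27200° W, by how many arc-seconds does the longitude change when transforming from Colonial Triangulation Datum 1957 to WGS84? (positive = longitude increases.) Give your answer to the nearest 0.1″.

At latitude -52.99693°, cos φ = 0.601858.
1° of longitude at this latitude = 111.2 × cos φ = 66.93 km, so Δλ = -171.0 / 66926.6 = -0.0025550° = -9.198″.

Δλ = -9.2″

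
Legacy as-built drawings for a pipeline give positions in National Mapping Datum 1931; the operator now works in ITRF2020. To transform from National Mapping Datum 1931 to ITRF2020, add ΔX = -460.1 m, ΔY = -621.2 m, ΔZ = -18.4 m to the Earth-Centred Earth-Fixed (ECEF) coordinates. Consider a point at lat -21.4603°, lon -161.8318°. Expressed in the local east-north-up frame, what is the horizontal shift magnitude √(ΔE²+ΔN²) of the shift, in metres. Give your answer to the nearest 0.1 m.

The local east axis at (φ, λ) is (−sin λ, cos λ, 0), so ΔE = −sin(-161.8318°)·(-460.1) + cos(-161.8318°)·(-621.2) = 446.77 m.
The local north axis is (−sin φ cos λ, −sin φ sin λ, cos φ), giving ΔN = 159.938 + 70.865 − 17.124 = 213.68 m.
Horizontal magnitude = √(ΔE² + ΔN²) = √(446.77² + 213.68²) = 495.24 m.

495.2 m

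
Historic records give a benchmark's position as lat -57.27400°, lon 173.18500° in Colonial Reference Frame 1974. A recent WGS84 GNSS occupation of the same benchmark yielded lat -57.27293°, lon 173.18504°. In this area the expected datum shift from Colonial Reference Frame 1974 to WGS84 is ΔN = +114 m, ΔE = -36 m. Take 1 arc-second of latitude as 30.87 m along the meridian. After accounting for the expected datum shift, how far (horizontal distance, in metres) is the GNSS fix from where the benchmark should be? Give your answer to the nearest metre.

Observed coordinate differences: Δφ = +0.00107°, Δλ = +0.00004°.
Converting to metres (1° lat = 111132 m, cos φ = 0.540622): observed ΔN = 118.9 m, observed ΔE = 2.4 m.
Subtracting the expected shift leaves a residual of 118.9 − (114) = 4.9 m north and 2.4 − (-36) = 38.4 m east.
Residual distance = √(4.9² + 38.4²) = 38.7 m.

39 m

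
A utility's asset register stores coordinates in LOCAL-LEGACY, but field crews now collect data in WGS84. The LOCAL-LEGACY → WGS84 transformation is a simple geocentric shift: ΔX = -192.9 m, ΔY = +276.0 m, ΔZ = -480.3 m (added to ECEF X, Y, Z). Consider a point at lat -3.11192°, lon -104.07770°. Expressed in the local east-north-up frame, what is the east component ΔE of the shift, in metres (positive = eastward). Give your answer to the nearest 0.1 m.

At φ = -3.11192°, λ = -104.07770°: sin φ = -0.054287, cos φ = 0.998525, sin λ = -0.969967, cos λ = -0.243238.
ΔE = −sin λ·ΔX + cos λ·ΔY = −(-0.969967)·(-192.9) + (-0.243238)·(276.0) = -254.24 m.

ΔE = -254.2 m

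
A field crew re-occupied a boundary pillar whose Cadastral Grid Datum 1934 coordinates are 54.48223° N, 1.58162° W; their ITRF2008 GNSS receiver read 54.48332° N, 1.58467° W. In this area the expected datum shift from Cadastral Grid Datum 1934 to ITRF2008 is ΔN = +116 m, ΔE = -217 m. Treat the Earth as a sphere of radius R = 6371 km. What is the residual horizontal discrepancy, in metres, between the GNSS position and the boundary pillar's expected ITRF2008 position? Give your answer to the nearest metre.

Observed coordinate differences: Δφ = +0.00109°, Δλ = -0.00305°.
Converting to metres (1° lat = 111195 m, cos φ = 0.580955): observed ΔN = 121.2 m, observed ΔE = -197.0 m.
Subtracting the expected shift leaves a residual of 121.2 − (116) = 5.2 m north and -197.0 − (-217) = 20.0 m east.
Residual distance = √(5.2² + 20.0²) = 20.6 m.

21 m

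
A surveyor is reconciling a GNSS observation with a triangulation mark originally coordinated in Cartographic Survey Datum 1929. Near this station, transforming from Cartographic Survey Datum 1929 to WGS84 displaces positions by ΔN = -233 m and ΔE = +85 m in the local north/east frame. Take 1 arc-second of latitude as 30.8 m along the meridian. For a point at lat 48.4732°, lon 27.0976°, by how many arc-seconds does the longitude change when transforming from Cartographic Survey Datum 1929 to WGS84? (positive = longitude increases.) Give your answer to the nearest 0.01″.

Δλ = 4.16″

At latitude 48.4732°, cos φ = 0.662970.
1″ of longitude at this latitude = 30.80 × cos φ = 20.4195 m, so Δλ = 85.0 / 20.4195 = 4.163″.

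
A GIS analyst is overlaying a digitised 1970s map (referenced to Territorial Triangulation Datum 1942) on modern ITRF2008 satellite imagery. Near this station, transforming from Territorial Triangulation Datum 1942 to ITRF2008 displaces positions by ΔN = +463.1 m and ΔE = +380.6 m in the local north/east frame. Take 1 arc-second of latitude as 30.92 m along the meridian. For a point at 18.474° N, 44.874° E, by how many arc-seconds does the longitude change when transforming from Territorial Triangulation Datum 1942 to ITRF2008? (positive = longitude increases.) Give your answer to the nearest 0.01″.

Δλ = 12.98″

At latitude 18.474°, cos φ = 0.948468.
1″ of longitude at this latitude = 30.92 × cos φ = 29.3266 m, so Δλ = 380.6 / 29.3266 = 12.978″.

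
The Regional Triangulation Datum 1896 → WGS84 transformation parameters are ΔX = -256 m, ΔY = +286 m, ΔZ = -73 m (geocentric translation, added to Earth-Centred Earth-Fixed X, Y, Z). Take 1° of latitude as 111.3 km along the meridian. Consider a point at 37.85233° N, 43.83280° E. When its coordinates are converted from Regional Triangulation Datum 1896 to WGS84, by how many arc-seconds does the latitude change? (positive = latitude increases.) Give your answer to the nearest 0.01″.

Δφ = -2.13″

sin φ = 0.613628, cos φ = 0.789595, sin λ = 0.692556, cos λ = 0.721364.
North component: ΔN = −sin φ cos λ·ΔX − sin φ sin λ·ΔY + cos φ·ΔZ = −(0.613628)(0.721364)(-256) − (0.613628)(0.692556)(286) + (0.789595)(-73) = -65.86 m.
1° of latitude spans 111300 m, so Δφ = -65.86 / 111300 × 3600 = -2.130″.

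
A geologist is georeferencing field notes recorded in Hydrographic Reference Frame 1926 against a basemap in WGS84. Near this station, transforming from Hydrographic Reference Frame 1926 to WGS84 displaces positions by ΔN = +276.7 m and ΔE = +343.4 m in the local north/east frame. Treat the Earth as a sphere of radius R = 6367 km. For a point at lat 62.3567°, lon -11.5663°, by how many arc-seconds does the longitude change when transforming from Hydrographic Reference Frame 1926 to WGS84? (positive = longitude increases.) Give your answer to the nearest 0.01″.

Δλ = 23.98″

At latitude 62.3567°, cos φ = 0.463966.
One radian of longitude at latitude φ spans R cos φ, so Δλ = ΔE / (R cos φ) = 343.4 / (6367000 × 0.463966) = 1.1625e-04 rad = 23.978″.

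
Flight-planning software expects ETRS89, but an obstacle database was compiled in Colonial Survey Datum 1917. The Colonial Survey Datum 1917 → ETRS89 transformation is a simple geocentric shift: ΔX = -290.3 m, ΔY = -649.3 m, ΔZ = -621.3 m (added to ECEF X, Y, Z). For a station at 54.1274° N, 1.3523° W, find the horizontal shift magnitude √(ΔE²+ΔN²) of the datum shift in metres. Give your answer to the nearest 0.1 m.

671.0 m

At φ = 54.1274°, λ = -1.3523°: sin φ = 0.810322, cos φ = 0.585985, sin λ = -0.023600, cos λ = 0.999721.
ΔE = −sin λ·ΔX + cos λ·ΔY = −(-0.023600)·(-290.3) + (0.999721)·(-649.3) = -655.97 m.
ΔN = −sin φ cos λ·ΔX − sin φ sin λ·ΔY + cos φ·ΔZ = −(0.810322)(0.999721)(-290.3) − (0.810322)(-0.023600)(-649.3) + (0.585985)(-621.3) = -141.32 m.
Horizontal magnitude = √(ΔE² + ΔN²) = √((-655.97)² + (-141.32)²) = 671.02 m.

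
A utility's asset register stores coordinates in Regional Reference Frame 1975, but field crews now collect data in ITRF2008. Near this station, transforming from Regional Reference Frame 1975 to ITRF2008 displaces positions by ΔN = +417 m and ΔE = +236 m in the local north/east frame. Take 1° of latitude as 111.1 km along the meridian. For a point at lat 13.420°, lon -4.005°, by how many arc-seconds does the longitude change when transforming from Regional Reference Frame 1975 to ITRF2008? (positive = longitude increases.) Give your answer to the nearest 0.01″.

Δλ = 7.86″

At latitude 13.420°, cos φ = 0.972695.
1° of longitude at this latitude = 111.1 × cos φ = 108.07 km, so Δλ = 236.0 / 108066.4 = 0.0021838° = 7.862″.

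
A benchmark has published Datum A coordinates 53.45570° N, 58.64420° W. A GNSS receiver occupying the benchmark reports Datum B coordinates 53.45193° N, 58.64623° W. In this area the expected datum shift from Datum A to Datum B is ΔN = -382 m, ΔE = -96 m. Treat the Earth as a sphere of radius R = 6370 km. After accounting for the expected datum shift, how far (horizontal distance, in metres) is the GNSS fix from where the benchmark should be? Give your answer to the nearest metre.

Observed coordinate differences: Δφ = -0.00377°, Δλ = -0.00203°.
Converting to metres (1° lat = 111177 m, cos φ = 0.595444): observed ΔN = -419.1 m, observed ΔE = -134.4 m.
Subtracting the expected shift leaves a residual of -419.1 − (-382) = -37.1 m north and -134.4 − (-96) = -38.4 m east.
Residual distance = √((-37.1)² + (-38.4)²) = 53.4 m.

53 m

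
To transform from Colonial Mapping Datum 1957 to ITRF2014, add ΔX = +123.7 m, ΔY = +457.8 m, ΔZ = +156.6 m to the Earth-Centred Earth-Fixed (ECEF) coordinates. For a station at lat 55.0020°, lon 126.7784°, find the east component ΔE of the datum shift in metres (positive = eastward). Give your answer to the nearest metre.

ΔE = -373 m

At φ = 55.0020°, λ = 126.7784°: sin φ = 0.819172, cos φ = 0.573548, sin λ = 0.800957, cos λ = -0.598722.
ΔE = −sin λ·ΔX + cos λ·ΔY = −(0.800957)·(123.7) + (-0.598722)·(457.8) = -373.17 m.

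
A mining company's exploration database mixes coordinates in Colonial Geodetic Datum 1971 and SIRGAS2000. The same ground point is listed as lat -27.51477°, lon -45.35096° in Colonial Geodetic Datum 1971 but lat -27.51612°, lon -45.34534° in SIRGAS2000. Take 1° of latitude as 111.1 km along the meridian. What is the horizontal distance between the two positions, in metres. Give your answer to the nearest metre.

Δφ = -27.51612° − -27.51477° = -0.00135°; Δλ = -45.34534° − -45.35096° = +0.00562°.
ΔN = Δφ × 111100 = -150.0 m; ΔE = Δλ × 111100 × cos(-27.51477°) = +0.00562 × 111100 × 0.886892 = 553.8 m.
Distance = √(ΔE² + ΔN²) = √(553.8² + (-150.0)²) = 573.7 m.

574 m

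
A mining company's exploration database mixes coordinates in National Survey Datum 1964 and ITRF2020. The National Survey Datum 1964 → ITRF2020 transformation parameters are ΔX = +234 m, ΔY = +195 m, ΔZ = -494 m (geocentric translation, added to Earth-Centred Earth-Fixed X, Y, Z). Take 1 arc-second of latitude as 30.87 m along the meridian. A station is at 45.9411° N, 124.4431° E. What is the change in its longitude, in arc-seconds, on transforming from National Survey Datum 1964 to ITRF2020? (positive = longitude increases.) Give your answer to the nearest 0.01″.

sin φ = 0.718625, cos φ = 0.695397, sin λ = 0.824688, cos λ = -0.565588.
East component: ΔE = −sin λ·ΔX + cos λ·ΔY = −(0.824688)(234) + (-0.565588)(195) = -303.27 m.
1° of latitude spans 3600 × 30.87 = 111132 m; at latitude φ, 1° of longitude spans that × cos φ = 77280.9 m, so Δλ = -303.27 / 77280.9 × 3600 = -14.127″.

Δλ = -14.13″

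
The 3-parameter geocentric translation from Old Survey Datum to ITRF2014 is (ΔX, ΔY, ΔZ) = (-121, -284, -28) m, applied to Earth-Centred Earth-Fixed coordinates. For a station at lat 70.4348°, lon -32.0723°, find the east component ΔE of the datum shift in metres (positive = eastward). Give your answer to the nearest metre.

The local east axis at (φ, λ) is (−sin λ, cos λ, 0), so ΔE = −sin(-32.0723°)·(-121) + cos(-32.0723°)·(-284) = -304.91 m.

ΔE = -305 m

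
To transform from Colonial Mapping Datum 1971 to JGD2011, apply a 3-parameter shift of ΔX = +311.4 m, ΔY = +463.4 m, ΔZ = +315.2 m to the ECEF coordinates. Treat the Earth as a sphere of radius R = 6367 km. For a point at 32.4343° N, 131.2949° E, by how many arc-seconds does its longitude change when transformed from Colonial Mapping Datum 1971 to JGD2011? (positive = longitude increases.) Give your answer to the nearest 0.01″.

Δλ = -20.72″

sin φ = 0.536332, cos φ = 0.844007, sin λ = 0.751323, cos λ = -0.659935.
East component: ΔE = −sin λ·ΔX + cos λ·ΔY = −(0.751323)(311.4) + (-0.659935)(463.4) = -539.78 m.
1° of latitude spans πR/180 = 111125 m; at latitude φ, 1° of longitude spans that × cos φ = 93790.4 m, so Δλ = -539.78 / 93790.4 × 3600 = -20.718″.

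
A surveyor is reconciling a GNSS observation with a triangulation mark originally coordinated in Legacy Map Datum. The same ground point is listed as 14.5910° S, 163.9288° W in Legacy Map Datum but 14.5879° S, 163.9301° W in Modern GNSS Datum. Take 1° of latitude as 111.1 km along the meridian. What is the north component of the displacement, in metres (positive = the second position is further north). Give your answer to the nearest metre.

Δφ = -14.5879° − -14.5910° = +0.0031°; Δλ = -163.9301° − -163.9288° = -0.0013°.
ΔN = Δφ × 111100 = 344.4 m; ΔE = Δλ × 111100 × cos(-14.5910°) = -0.0013 × 111100 × 0.967749 = -139.8 m.

ΔN = 344 m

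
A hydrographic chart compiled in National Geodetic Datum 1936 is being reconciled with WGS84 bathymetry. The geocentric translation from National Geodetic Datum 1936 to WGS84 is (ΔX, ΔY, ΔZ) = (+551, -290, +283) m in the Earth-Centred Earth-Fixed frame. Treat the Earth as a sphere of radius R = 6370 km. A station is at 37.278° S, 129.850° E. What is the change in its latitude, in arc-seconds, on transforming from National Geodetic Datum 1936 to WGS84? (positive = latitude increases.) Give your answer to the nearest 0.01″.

sin φ = -0.605683, cos φ = 0.795706, sin λ = 0.767725, cos λ = -0.640780.
North component: ΔN = −sin φ cos λ·ΔX − sin φ sin λ·ΔY + cos φ·ΔZ = −(-0.605683)(-0.640780)(551) − (-0.605683)(0.767725)(-290) + (0.795706)(283) = -123.51 m.
1° of latitude spans πR/180 = 111177 m, so Δφ = -123.51 / 111177 × 3600 = -3.999″.

Δφ = -4.00″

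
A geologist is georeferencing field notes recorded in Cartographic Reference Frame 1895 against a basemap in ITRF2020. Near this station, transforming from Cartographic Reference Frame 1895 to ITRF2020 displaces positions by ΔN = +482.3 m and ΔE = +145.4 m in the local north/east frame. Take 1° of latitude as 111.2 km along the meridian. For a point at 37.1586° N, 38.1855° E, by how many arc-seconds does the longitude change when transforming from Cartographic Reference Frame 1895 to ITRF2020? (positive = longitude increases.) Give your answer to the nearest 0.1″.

Δλ = 5.9″

At latitude 37.1586°, cos φ = 0.796967.
1° of longitude at this latitude = 111.2 × cos φ = 88.62 km, so Δλ = 145.4 / 88622.7 = 0.0016407° = 5.906″.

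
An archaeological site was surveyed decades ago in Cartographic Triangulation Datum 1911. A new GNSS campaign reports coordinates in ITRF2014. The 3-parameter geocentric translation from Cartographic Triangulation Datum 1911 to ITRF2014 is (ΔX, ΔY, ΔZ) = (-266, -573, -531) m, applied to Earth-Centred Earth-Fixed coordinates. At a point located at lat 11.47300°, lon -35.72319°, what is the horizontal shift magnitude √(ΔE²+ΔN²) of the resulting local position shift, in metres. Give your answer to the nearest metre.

825 m

At φ = 11.47300°, λ = -35.72319°: sin φ = 0.198906, cos φ = 0.980019, sin λ = -0.583870, cos λ = 0.811847.
ΔE = −sin λ·ΔX + cos λ·ΔY = −(-0.583870)·(-266) + (0.811847)·(-573) = -620.50 m.
ΔN = −sin φ cos λ·ΔX − sin φ sin λ·ΔY + cos φ·ΔZ = −(0.198906)(0.811847)(-266) − (0.198906)(-0.583870)(-573) + (0.980019)(-531) = -543.98 m.
Horizontal magnitude = √(ΔE² + ΔN²) = √((-620.50)² + (-543.98)²) = 825.19 m.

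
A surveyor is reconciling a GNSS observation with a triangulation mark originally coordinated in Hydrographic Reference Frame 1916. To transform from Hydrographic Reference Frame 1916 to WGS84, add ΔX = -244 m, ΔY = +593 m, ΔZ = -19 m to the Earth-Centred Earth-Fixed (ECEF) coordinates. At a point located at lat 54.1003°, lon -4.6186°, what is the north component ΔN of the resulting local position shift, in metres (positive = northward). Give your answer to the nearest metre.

ΔN = 225 m

The local north axis is (−sin φ cos λ, −sin φ sin λ, cos φ), giving ΔN = 197.009 + 38.680 − 11.141 = 224.55 m.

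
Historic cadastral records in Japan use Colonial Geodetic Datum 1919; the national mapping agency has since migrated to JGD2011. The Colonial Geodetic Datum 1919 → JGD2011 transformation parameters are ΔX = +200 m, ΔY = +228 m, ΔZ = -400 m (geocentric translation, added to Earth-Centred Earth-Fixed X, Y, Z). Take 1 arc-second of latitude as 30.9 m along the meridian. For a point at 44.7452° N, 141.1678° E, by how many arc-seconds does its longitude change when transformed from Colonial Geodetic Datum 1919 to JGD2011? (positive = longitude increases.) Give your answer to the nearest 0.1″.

sin φ = 0.703955, cos φ = 0.710244, sin λ = 0.627042, cos λ = -0.778986.
East component: ΔE = −sin λ·ΔX + cos λ·ΔY = −(0.627042)(200) + (-0.778986)(228) = -303.02 m.
1° of latitude spans 3600 × 30.90 = 111240 m; at latitude φ, 1° of longitude spans that × cos φ = 79007.6 m, so Δλ = -303.02 / 79007.6 × 3600 = -13.807″.

Δλ = -13.8″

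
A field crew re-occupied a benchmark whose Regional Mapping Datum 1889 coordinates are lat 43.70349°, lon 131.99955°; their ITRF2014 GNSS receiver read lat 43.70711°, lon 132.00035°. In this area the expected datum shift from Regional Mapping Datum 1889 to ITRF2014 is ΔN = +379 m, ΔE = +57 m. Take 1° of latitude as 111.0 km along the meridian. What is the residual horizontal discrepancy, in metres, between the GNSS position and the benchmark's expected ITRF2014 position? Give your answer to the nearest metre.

24 m

Observed coordinate differences: Δφ = +0.00362°, Δλ = +0.00080°.
Converting to metres (1° lat = 111000 m, cos φ = 0.722925): observed ΔN = 401.8 m, observed ΔE = 64.2 m.
Subtracting the expected shift leaves a residual of 401.8 − (379) = 22.8 m north and 64.2 − (57) = 7.2 m east.
Residual distance = √(22.8² + 7.2²) = 23.9 m.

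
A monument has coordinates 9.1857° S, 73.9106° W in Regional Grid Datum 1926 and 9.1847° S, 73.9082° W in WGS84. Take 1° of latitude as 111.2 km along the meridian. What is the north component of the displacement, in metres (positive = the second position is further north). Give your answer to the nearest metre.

Δφ = -9.1847° − -9.1857° = +0.0010°; Δλ = -73.9082° − -73.9106° = +0.0024°.
ΔN = Δφ × 111200 = 111.2 m; ΔE = Δλ × 111200 × cos(-9.1857°) = +0.0024 × 111200 × 0.987176 = 263.5 m.

ΔN = 111 m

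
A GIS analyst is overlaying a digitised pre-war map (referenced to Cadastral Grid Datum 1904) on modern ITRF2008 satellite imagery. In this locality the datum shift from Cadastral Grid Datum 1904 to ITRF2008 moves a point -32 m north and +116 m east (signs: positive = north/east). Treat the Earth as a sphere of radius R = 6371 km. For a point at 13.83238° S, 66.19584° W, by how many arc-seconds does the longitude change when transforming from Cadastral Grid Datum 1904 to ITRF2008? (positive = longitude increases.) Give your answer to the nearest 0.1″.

Δλ = 3.9″

At latitude -13.83238°, cos φ = 0.970999.
One radian of longitude at latitude φ spans R cos φ, so Δλ = ΔE / (R cos φ) = 116.0 / (6371000 × 0.970999) = 1.8751e-05 rad = 3.868″.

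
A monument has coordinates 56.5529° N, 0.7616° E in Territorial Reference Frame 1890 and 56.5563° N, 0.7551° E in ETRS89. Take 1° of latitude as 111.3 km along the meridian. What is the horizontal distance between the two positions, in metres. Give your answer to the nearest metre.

Δφ = 56.5563° − 56.5529° = +0.0034°; Δλ = 0.7551° − 0.7616° = -0.0065°.
ΔN = Δφ × 111300 = 378.4 m; ΔE = Δλ × 111300 × cos(56.5529°) = -0.0065 × 111300 × 0.551167 = -398.7 m.
Distance = √(ΔE² + ΔN²) = √((-398.7)² + 378.4²) = 549.7 m.

550 m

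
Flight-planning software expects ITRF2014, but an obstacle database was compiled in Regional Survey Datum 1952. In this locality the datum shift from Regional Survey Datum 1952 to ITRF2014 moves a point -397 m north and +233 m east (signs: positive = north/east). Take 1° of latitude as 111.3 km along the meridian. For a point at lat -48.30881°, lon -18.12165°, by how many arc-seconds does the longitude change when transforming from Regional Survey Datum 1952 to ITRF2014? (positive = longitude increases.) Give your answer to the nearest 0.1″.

At latitude -48.30881°, cos φ = 0.665116.
1° of longitude at this latitude = 111.3 × cos φ = 74.03 km, so Δλ = 233.0 / 74027.4 = 0.0031475° = 11.331″.

Δλ = 11.3″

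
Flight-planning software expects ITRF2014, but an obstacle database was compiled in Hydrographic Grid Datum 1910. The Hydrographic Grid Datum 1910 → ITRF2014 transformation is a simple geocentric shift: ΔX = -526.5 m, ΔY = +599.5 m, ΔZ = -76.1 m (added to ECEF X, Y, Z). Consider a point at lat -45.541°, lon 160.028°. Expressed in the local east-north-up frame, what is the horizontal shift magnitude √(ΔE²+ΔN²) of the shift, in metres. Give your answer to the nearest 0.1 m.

The local east axis at (φ, λ) is (−sin λ, cos λ, 0), so ΔE = −sin(160.028°)·(-526.5) + cos(160.028°)·599.5 = -383.61 m.
The local north axis is (−sin φ cos λ, −sin φ sin λ, cos φ), giving ΔN = 353.190 + 146.152 − 53.300 = 446.04 m.
Horizontal magnitude = √(ΔE² + ΔN²) = √((-383.61)² + 446.04²) = 588.31 m.

588.3 m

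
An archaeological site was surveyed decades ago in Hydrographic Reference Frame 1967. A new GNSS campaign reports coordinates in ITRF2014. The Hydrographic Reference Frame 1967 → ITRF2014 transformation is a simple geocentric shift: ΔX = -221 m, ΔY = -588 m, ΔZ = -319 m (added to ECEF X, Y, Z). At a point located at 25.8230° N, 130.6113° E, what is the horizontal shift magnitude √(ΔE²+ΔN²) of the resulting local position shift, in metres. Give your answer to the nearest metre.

572 m

At φ = 25.8230°, λ = 130.6113°: sin φ = 0.435592, cos φ = 0.900144, sin λ = 0.759143, cos λ = -0.650924.
ΔE = −sin λ·ΔX + cos λ·ΔY = −(0.759143)·(-221) + (-0.650924)·(-588) = 550.51 m.
ΔN = −sin φ cos λ·ΔX − sin φ sin λ·ΔY + cos φ·ΔZ = −(0.435592)(-0.650924)(-221) − (0.435592)(0.759143)(-588) + (0.900144)(-319) = -155.37 m.
Horizontal magnitude = √(ΔE² + ΔN²) = √(550.51² + (-155.37)²) = 572.02 m.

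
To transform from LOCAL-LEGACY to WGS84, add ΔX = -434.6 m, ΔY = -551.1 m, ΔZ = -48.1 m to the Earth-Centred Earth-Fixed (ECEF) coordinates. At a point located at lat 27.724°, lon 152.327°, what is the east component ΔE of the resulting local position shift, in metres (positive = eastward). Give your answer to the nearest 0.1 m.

ΔE = 689.9 m

At φ = 27.724°, λ = 152.327°: sin φ = 0.465213, cos φ = 0.885199, sin λ = 0.464425, cos λ = -0.885613.
ΔE = −sin λ·ΔX + cos λ·ΔY = −(0.464425)·(-434.6) + (-0.885613)·(-551.1) = 689.90 m.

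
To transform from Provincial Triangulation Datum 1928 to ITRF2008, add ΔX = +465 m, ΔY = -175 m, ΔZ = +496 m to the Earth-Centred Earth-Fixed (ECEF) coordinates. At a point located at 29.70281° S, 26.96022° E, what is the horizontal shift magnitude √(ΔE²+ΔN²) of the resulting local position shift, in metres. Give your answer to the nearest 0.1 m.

The local east axis at (φ, λ) is (−sin λ, cos λ, 0), so ΔE = −sin(26.96022°)·465 + cos(26.96022°)·(-175) = -366.80 m.
The local north axis is (−sin φ cos λ, −sin φ sin λ, cos φ), giving ΔN = 205.368 − 39.313 + 430.829 = 596.88 m.
Horizontal magnitude = √(ΔE² + ΔN²) = √((-366.80)² + 596.88²) = 700.58 m.

700.6 m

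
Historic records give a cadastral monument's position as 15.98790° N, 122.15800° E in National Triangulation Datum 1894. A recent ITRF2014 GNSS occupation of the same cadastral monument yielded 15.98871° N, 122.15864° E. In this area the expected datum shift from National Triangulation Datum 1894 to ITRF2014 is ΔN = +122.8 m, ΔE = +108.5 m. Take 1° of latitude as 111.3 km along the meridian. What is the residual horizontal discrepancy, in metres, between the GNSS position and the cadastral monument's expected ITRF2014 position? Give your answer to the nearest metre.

Observed coordinate differences: Δφ = +0.00081°, Δλ = +0.00064°.
Converting to metres (1° lat = 111300 m, cos φ = 0.961320): observed ΔN = 90.2 m, observed ΔE = 68.5 m.
Subtracting the expected shift leaves a residual of 90.2 − (122.8) = -32.6 m north and 68.5 − (108.5) = -40.0 m east.
Residual distance = √((-32.6)² + (-40.0)²) = 51.6 m.

52 m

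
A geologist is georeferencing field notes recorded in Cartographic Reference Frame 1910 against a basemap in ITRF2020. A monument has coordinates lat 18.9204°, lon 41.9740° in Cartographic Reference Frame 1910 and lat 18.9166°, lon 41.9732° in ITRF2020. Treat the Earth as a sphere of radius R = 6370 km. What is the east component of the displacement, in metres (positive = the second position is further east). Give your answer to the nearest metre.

Δφ = 18.9166° − 18.9204° = -0.0038°; Δλ = 41.9732° − 41.9740° = -0.0008°.
1° along a meridian = πR/180 = 111177 m.
ΔN = Δφ × 111177 = -422.5 m; ΔE = Δλ × 111177 × cos(18.9204°) = -0.0008 × 111177 × 0.945970 = -84.1 m.

ΔE = -84 m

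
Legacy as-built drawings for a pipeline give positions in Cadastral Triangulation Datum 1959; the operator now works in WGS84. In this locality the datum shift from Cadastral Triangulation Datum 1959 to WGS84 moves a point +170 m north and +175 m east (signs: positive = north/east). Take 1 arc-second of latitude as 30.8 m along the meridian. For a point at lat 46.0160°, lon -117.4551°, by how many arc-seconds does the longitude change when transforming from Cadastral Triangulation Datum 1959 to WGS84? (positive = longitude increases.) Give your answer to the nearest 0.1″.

Δλ = 8.2″

At latitude 46.0160°, cos φ = 0.694457.
1″ of longitude at this latitude = 30.80 × cos φ = 21.3893 m, so Δλ = 175.0 / 21.3893 = 8.182″.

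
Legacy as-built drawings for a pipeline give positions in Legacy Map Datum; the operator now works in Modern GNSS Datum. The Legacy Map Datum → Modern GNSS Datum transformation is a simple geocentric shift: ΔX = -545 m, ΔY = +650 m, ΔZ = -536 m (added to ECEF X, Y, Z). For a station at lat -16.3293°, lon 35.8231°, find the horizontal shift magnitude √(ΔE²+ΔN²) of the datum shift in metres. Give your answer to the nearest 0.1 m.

999.2 m

The local east axis at (φ, λ) is (−sin λ, cos λ, 0), so ΔE = −sin(35.8231°)·(-545) + cos(35.8231°)·650 = 846.02 m.
The local north axis is (−sin φ cos λ, −sin φ sin λ, cos φ), giving ΔN = -124.244 + 106.962 − 514.379 = -531.66 m.
Horizontal magnitude = √(ΔE² + ΔN²) = √(846.02² + (-531.66)²) = 999.20 m.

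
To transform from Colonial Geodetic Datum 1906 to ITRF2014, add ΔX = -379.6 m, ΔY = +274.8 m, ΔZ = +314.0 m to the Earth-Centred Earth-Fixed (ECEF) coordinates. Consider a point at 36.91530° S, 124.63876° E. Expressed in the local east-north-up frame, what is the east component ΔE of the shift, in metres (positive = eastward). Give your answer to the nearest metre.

The local east axis at (φ, λ) is (−sin λ, cos λ, 0), so ΔE = −sin(124.63876°)·(-379.6) + cos(124.63876°)·274.8 = 156.12 m.

ΔE = 156 m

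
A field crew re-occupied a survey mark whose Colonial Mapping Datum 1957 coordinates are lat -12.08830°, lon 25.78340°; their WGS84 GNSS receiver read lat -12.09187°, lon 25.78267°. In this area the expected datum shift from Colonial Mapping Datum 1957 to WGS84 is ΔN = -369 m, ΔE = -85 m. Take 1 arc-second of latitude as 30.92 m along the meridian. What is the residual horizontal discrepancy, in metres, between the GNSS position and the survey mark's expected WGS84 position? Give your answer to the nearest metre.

Observed coordinate differences: Δφ = -0.00357°, Δλ = -0.00073°.
Converting to metres (1° lat = 111312 m, cos φ = 0.977826): observed ΔN = -397.4 m, observed ΔE = -79.5 m.
Subtracting the expected shift leaves a residual of -397.4 − (-369) = -28.4 m north and -79.5 − (-85) = 5.5 m east.
Residual distance = √((-28.4)² + 5.5²) = 28.9 m.

29 m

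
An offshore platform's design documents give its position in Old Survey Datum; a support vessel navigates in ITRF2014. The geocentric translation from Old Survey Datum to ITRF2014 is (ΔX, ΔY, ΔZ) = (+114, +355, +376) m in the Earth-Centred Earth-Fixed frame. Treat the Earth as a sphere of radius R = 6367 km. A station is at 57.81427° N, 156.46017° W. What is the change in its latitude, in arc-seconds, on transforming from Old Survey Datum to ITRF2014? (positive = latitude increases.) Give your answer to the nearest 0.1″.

Δφ = 13.2″

sin φ = 0.846326, cos φ = 0.532666, sin λ = -0.399386, cos λ = -0.916783.
North component: ΔN = −sin φ cos λ·ΔX − sin φ sin λ·ΔY + cos φ·ΔZ = −(0.846326)(-0.916783)(114) − (0.846326)(-0.399386)(355) + (0.532666)(376) = 408.73 m.
1° of latitude spans πR/180 = 111125 m, so Δφ = 408.73 / 111125 × 3600 = 13.241″.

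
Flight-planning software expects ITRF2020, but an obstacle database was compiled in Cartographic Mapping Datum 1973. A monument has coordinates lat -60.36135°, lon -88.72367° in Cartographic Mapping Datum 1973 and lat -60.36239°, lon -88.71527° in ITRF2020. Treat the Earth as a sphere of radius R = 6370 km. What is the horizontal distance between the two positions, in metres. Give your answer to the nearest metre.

Δφ = -60.36239° − -60.36135° = -0.00104°; Δλ = -88.71527° − -88.72367° = +0.00840°.
1° along a meridian = πR/180 = 111177 m.
ΔN = Δφ × 111177 = -115.6 m; ΔE = Δλ × 111177 × cos(-60.36135°) = +0.00840 × 111177 × 0.494528 = 461.8 m.
Distance = √(ΔE² + ΔN²) = √(461.8² + (-115.6)²) = 476.1 m.

476 m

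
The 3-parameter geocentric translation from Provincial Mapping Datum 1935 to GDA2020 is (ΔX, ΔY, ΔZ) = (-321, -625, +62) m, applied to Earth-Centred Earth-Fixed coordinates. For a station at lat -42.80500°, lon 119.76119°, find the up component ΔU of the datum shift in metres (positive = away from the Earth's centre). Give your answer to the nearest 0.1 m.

The local up (radial) axis is (cos φ cos λ, cos φ sin λ, sin φ), giving ΔU = 116.903 − 398.063 − 42.129 = -323.29 m.

ΔU = -323.3 m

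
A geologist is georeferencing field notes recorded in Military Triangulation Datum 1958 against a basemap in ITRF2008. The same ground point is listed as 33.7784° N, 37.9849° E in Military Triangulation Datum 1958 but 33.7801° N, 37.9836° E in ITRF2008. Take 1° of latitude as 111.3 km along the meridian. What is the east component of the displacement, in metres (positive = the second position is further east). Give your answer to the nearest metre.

Δφ = 33.7801° − 33.7784° = +0.0017°; Δλ = 37.9836° − 37.9849° = -0.0013°.
ΔN = Δφ × 111300 = 189.2 m; ΔE = Δλ × 111300 × cos(33.7784°) = -0.0013 × 111300 × 0.831194 = -120.3 m.

ΔE = -120 m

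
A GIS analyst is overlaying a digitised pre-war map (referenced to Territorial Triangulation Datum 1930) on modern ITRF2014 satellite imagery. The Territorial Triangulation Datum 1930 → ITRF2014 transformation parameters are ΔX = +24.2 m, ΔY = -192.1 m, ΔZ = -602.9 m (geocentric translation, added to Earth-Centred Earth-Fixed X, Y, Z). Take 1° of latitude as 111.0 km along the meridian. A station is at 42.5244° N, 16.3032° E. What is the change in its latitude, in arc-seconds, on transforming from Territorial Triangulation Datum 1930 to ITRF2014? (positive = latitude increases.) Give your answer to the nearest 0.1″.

Δφ = -13.7″

sin φ = 0.675904, cos φ = 0.736990, sin λ = 0.280720, cos λ = 0.959790.
North component: ΔN = −sin φ cos λ·ΔX − sin φ sin λ·ΔY + cos φ·ΔZ = −(0.675904)(0.959790)(24.2) − (0.675904)(0.280720)(-192.1) + (0.736990)(-602.9) = -423.58 m.
1° of latitude spans 111000 m, so Δφ = -423.58 / 111000 × 3600 = -13.738″.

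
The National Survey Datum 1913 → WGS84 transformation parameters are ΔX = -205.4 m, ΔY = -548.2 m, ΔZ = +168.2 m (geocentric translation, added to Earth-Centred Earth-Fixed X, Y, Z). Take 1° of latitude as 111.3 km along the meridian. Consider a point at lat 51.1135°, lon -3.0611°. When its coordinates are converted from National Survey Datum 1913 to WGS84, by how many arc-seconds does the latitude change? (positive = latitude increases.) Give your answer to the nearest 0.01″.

sin φ = 0.778391, cos φ = 0.627780, sin λ = -0.053401, cos λ = 0.998573.
North component: ΔN = −sin φ cos λ·ΔX − sin φ sin λ·ΔY + cos φ·ΔZ = −(0.778391)(0.998573)(-205.4) − (0.778391)(-0.053401)(-548.2) + (0.627780)(168.2) = 242.46 m.
1° of latitude spans 111300 m, so Δφ = 242.46 / 111300 × 3600 = 7.842″.

Δφ = 7.84″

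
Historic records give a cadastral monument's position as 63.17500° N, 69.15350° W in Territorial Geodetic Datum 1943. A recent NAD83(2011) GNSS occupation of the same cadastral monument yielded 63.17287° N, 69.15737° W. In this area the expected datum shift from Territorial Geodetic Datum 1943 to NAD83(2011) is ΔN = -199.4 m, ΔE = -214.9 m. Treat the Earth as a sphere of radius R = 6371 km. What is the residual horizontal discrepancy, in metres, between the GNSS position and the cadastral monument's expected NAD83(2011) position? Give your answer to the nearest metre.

43 m

Observed coordinate differences: Δφ = -0.00213°, Δλ = -0.00387°.
Converting to metres (1° lat = 111195 m, cos φ = 0.451267): observed ΔN = -236.8 m, observed ΔE = -194.2 m.
Subtracting the expected shift leaves a residual of -236.8 − (-199.4) = -37.4 m north and -194.2 − (-214.9) = 20.7 m east.
Residual distance = √((-37.4)² + 20.7²) = 42.8 m.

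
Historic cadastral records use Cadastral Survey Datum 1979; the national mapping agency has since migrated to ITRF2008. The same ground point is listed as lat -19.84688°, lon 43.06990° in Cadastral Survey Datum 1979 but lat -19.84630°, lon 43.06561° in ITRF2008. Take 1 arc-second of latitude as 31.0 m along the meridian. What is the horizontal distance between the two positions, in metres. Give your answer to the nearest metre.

455 m

Δφ = -19.84630° − -19.84688° = +0.00058°; Δλ = 43.06561° − 43.06990° = -0.00429°.
1° of latitude = 3600 × 31.00 = 111600 m.
ΔN = Δφ × 111600 = 64.7 m; ΔE = Δλ × 111600 × cos(-19.84688°) = -0.00429 × 111600 × 0.940603 = -450.3 m.
Distance = √(ΔE² + ΔN²) = √((-450.3)² + 64.7²) = 455.0 m.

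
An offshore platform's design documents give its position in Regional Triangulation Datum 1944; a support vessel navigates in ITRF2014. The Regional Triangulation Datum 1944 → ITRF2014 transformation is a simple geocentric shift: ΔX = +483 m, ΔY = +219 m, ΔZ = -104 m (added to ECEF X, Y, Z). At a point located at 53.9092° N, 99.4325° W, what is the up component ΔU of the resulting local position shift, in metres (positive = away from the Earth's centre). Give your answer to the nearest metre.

ΔU = -258 m

The local up (radial) axis is (cos φ cos λ, cos φ sin λ, sin φ), giving ΔU = -46.629 − 127.261 − 84.041 = -257.93 m.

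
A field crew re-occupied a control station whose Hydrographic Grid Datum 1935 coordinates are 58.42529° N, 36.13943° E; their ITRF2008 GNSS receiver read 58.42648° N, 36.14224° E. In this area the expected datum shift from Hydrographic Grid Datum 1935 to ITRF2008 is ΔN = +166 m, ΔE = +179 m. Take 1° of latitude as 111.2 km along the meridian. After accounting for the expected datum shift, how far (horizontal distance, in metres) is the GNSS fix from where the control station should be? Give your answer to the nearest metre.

Observed coordinate differences: Δφ = +0.00119°, Δλ = +0.00281°.
Converting to metres (1° lat = 111200 m, cos φ = 0.523610): observed ΔN = 132.3 m, observed ΔE = 163.6 m.
Subtracting the expected shift leaves a residual of 132.3 − (166) = -33.7 m north and 163.6 − (179) = -15.4 m east.
Residual distance = √((-33.7)² + (-15.4)²) = 37.0 m.

37 m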